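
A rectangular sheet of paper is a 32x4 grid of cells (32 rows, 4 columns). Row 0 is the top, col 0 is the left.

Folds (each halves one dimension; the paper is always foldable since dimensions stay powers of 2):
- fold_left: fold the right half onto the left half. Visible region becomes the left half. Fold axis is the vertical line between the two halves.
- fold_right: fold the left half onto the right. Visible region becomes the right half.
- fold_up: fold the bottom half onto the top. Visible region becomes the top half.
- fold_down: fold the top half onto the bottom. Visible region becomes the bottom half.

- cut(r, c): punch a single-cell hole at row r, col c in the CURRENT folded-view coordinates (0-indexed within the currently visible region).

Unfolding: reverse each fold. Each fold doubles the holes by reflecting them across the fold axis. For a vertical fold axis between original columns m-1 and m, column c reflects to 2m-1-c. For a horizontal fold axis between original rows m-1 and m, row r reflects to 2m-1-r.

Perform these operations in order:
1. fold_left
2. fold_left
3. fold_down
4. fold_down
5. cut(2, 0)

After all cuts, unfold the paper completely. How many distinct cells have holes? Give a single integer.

Answer: 16

Derivation:
Op 1 fold_left: fold axis v@2; visible region now rows[0,32) x cols[0,2) = 32x2
Op 2 fold_left: fold axis v@1; visible region now rows[0,32) x cols[0,1) = 32x1
Op 3 fold_down: fold axis h@16; visible region now rows[16,32) x cols[0,1) = 16x1
Op 4 fold_down: fold axis h@24; visible region now rows[24,32) x cols[0,1) = 8x1
Op 5 cut(2, 0): punch at orig (26,0); cuts so far [(26, 0)]; region rows[24,32) x cols[0,1) = 8x1
Unfold 1 (reflect across h@24): 2 holes -> [(21, 0), (26, 0)]
Unfold 2 (reflect across h@16): 4 holes -> [(5, 0), (10, 0), (21, 0), (26, 0)]
Unfold 3 (reflect across v@1): 8 holes -> [(5, 0), (5, 1), (10, 0), (10, 1), (21, 0), (21, 1), (26, 0), (26, 1)]
Unfold 4 (reflect across v@2): 16 holes -> [(5, 0), (5, 1), (5, 2), (5, 3), (10, 0), (10, 1), (10, 2), (10, 3), (21, 0), (21, 1), (21, 2), (21, 3), (26, 0), (26, 1), (26, 2), (26, 3)]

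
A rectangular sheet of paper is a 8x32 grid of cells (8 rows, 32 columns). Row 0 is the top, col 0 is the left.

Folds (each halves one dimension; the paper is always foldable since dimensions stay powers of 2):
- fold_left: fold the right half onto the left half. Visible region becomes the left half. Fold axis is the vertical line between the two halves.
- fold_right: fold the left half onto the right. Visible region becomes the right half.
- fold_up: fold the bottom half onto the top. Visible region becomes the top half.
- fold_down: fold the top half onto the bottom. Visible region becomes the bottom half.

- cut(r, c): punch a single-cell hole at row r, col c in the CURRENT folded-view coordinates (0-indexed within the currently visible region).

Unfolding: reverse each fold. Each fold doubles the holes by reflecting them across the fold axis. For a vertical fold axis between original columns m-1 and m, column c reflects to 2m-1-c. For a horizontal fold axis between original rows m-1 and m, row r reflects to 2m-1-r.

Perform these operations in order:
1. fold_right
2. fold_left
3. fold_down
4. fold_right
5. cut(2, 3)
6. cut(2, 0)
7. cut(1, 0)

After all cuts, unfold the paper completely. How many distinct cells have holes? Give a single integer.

Answer: 48

Derivation:
Op 1 fold_right: fold axis v@16; visible region now rows[0,8) x cols[16,32) = 8x16
Op 2 fold_left: fold axis v@24; visible region now rows[0,8) x cols[16,24) = 8x8
Op 3 fold_down: fold axis h@4; visible region now rows[4,8) x cols[16,24) = 4x8
Op 4 fold_right: fold axis v@20; visible region now rows[4,8) x cols[20,24) = 4x4
Op 5 cut(2, 3): punch at orig (6,23); cuts so far [(6, 23)]; region rows[4,8) x cols[20,24) = 4x4
Op 6 cut(2, 0): punch at orig (6,20); cuts so far [(6, 20), (6, 23)]; region rows[4,8) x cols[20,24) = 4x4
Op 7 cut(1, 0): punch at orig (5,20); cuts so far [(5, 20), (6, 20), (6, 23)]; region rows[4,8) x cols[20,24) = 4x4
Unfold 1 (reflect across v@20): 6 holes -> [(5, 19), (5, 20), (6, 16), (6, 19), (6, 20), (6, 23)]
Unfold 2 (reflect across h@4): 12 holes -> [(1, 16), (1, 19), (1, 20), (1, 23), (2, 19), (2, 20), (5, 19), (5, 20), (6, 16), (6, 19), (6, 20), (6, 23)]
Unfold 3 (reflect across v@24): 24 holes -> [(1, 16), (1, 19), (1, 20), (1, 23), (1, 24), (1, 27), (1, 28), (1, 31), (2, 19), (2, 20), (2, 27), (2, 28), (5, 19), (5, 20), (5, 27), (5, 28), (6, 16), (6, 19), (6, 20), (6, 23), (6, 24), (6, 27), (6, 28), (6, 31)]
Unfold 4 (reflect across v@16): 48 holes -> [(1, 0), (1, 3), (1, 4), (1, 7), (1, 8), (1, 11), (1, 12), (1, 15), (1, 16), (1, 19), (1, 20), (1, 23), (1, 24), (1, 27), (1, 28), (1, 31), (2, 3), (2, 4), (2, 11), (2, 12), (2, 19), (2, 20), (2, 27), (2, 28), (5, 3), (5, 4), (5, 11), (5, 12), (5, 19), (5, 20), (5, 27), (5, 28), (6, 0), (6, 3), (6, 4), (6, 7), (6, 8), (6, 11), (6, 12), (6, 15), (6, 16), (6, 19), (6, 20), (6, 23), (6, 24), (6, 27), (6, 28), (6, 31)]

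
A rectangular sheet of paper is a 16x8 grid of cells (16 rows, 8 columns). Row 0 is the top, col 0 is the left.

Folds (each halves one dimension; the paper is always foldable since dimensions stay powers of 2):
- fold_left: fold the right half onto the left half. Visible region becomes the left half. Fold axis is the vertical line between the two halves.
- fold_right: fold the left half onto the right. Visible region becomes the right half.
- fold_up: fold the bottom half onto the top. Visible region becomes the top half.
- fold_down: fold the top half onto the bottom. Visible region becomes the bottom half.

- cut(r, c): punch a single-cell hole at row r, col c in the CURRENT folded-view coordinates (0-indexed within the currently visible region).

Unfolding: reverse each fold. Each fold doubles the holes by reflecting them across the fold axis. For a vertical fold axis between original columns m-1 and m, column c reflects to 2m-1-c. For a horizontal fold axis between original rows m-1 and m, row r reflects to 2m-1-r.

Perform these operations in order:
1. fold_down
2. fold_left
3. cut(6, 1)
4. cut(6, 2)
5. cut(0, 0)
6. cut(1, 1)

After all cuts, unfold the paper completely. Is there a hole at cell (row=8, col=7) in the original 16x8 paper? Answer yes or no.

Op 1 fold_down: fold axis h@8; visible region now rows[8,16) x cols[0,8) = 8x8
Op 2 fold_left: fold axis v@4; visible region now rows[8,16) x cols[0,4) = 8x4
Op 3 cut(6, 1): punch at orig (14,1); cuts so far [(14, 1)]; region rows[8,16) x cols[0,4) = 8x4
Op 4 cut(6, 2): punch at orig (14,2); cuts so far [(14, 1), (14, 2)]; region rows[8,16) x cols[0,4) = 8x4
Op 5 cut(0, 0): punch at orig (8,0); cuts so far [(8, 0), (14, 1), (14, 2)]; region rows[8,16) x cols[0,4) = 8x4
Op 6 cut(1, 1): punch at orig (9,1); cuts so far [(8, 0), (9, 1), (14, 1), (14, 2)]; region rows[8,16) x cols[0,4) = 8x4
Unfold 1 (reflect across v@4): 8 holes -> [(8, 0), (8, 7), (9, 1), (9, 6), (14, 1), (14, 2), (14, 5), (14, 6)]
Unfold 2 (reflect across h@8): 16 holes -> [(1, 1), (1, 2), (1, 5), (1, 6), (6, 1), (6, 6), (7, 0), (7, 7), (8, 0), (8, 7), (9, 1), (9, 6), (14, 1), (14, 2), (14, 5), (14, 6)]
Holes: [(1, 1), (1, 2), (1, 5), (1, 6), (6, 1), (6, 6), (7, 0), (7, 7), (8, 0), (8, 7), (9, 1), (9, 6), (14, 1), (14, 2), (14, 5), (14, 6)]

Answer: yes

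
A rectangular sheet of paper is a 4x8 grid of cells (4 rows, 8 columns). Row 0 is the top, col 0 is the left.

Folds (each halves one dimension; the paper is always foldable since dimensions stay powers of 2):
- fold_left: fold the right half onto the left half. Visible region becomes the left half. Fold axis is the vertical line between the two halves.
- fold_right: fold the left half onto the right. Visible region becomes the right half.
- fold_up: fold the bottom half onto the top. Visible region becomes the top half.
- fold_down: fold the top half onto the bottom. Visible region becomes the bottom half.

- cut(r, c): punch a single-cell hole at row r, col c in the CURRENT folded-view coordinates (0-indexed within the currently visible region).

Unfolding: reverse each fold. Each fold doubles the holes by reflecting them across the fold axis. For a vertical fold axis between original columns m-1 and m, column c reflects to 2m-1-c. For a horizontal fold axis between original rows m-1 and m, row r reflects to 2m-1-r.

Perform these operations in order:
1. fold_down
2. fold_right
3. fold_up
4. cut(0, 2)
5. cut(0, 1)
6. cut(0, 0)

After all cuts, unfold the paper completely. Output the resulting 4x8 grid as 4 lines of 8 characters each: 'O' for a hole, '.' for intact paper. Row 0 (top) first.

Op 1 fold_down: fold axis h@2; visible region now rows[2,4) x cols[0,8) = 2x8
Op 2 fold_right: fold axis v@4; visible region now rows[2,4) x cols[4,8) = 2x4
Op 3 fold_up: fold axis h@3; visible region now rows[2,3) x cols[4,8) = 1x4
Op 4 cut(0, 2): punch at orig (2,6); cuts so far [(2, 6)]; region rows[2,3) x cols[4,8) = 1x4
Op 5 cut(0, 1): punch at orig (2,5); cuts so far [(2, 5), (2, 6)]; region rows[2,3) x cols[4,8) = 1x4
Op 6 cut(0, 0): punch at orig (2,4); cuts so far [(2, 4), (2, 5), (2, 6)]; region rows[2,3) x cols[4,8) = 1x4
Unfold 1 (reflect across h@3): 6 holes -> [(2, 4), (2, 5), (2, 6), (3, 4), (3, 5), (3, 6)]
Unfold 2 (reflect across v@4): 12 holes -> [(2, 1), (2, 2), (2, 3), (2, 4), (2, 5), (2, 6), (3, 1), (3, 2), (3, 3), (3, 4), (3, 5), (3, 6)]
Unfold 3 (reflect across h@2): 24 holes -> [(0, 1), (0, 2), (0, 3), (0, 4), (0, 5), (0, 6), (1, 1), (1, 2), (1, 3), (1, 4), (1, 5), (1, 6), (2, 1), (2, 2), (2, 3), (2, 4), (2, 5), (2, 6), (3, 1), (3, 2), (3, 3), (3, 4), (3, 5), (3, 6)]

Answer: .OOOOOO.
.OOOOOO.
.OOOOOO.
.OOOOOO.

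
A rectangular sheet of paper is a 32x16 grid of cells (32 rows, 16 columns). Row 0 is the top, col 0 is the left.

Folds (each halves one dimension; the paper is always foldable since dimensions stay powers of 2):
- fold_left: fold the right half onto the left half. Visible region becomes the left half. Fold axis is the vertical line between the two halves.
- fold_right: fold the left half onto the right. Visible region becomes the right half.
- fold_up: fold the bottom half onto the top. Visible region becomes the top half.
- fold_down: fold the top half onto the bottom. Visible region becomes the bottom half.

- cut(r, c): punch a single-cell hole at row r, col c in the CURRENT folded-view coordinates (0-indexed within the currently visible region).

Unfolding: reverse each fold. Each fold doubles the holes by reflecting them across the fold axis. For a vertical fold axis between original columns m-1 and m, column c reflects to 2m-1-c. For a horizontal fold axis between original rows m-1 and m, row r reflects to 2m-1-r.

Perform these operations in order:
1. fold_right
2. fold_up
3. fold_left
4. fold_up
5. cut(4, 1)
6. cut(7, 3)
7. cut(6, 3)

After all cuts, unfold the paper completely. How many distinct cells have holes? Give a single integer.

Answer: 48

Derivation:
Op 1 fold_right: fold axis v@8; visible region now rows[0,32) x cols[8,16) = 32x8
Op 2 fold_up: fold axis h@16; visible region now rows[0,16) x cols[8,16) = 16x8
Op 3 fold_left: fold axis v@12; visible region now rows[0,16) x cols[8,12) = 16x4
Op 4 fold_up: fold axis h@8; visible region now rows[0,8) x cols[8,12) = 8x4
Op 5 cut(4, 1): punch at orig (4,9); cuts so far [(4, 9)]; region rows[0,8) x cols[8,12) = 8x4
Op 6 cut(7, 3): punch at orig (7,11); cuts so far [(4, 9), (7, 11)]; region rows[0,8) x cols[8,12) = 8x4
Op 7 cut(6, 3): punch at orig (6,11); cuts so far [(4, 9), (6, 11), (7, 11)]; region rows[0,8) x cols[8,12) = 8x4
Unfold 1 (reflect across h@8): 6 holes -> [(4, 9), (6, 11), (7, 11), (8, 11), (9, 11), (11, 9)]
Unfold 2 (reflect across v@12): 12 holes -> [(4, 9), (4, 14), (6, 11), (6, 12), (7, 11), (7, 12), (8, 11), (8, 12), (9, 11), (9, 12), (11, 9), (11, 14)]
Unfold 3 (reflect across h@16): 24 holes -> [(4, 9), (4, 14), (6, 11), (6, 12), (7, 11), (7, 12), (8, 11), (8, 12), (9, 11), (9, 12), (11, 9), (11, 14), (20, 9), (20, 14), (22, 11), (22, 12), (23, 11), (23, 12), (24, 11), (24, 12), (25, 11), (25, 12), (27, 9), (27, 14)]
Unfold 4 (reflect across v@8): 48 holes -> [(4, 1), (4, 6), (4, 9), (4, 14), (6, 3), (6, 4), (6, 11), (6, 12), (7, 3), (7, 4), (7, 11), (7, 12), (8, 3), (8, 4), (8, 11), (8, 12), (9, 3), (9, 4), (9, 11), (9, 12), (11, 1), (11, 6), (11, 9), (11, 14), (20, 1), (20, 6), (20, 9), (20, 14), (22, 3), (22, 4), (22, 11), (22, 12), (23, 3), (23, 4), (23, 11), (23, 12), (24, 3), (24, 4), (24, 11), (24, 12), (25, 3), (25, 4), (25, 11), (25, 12), (27, 1), (27, 6), (27, 9), (27, 14)]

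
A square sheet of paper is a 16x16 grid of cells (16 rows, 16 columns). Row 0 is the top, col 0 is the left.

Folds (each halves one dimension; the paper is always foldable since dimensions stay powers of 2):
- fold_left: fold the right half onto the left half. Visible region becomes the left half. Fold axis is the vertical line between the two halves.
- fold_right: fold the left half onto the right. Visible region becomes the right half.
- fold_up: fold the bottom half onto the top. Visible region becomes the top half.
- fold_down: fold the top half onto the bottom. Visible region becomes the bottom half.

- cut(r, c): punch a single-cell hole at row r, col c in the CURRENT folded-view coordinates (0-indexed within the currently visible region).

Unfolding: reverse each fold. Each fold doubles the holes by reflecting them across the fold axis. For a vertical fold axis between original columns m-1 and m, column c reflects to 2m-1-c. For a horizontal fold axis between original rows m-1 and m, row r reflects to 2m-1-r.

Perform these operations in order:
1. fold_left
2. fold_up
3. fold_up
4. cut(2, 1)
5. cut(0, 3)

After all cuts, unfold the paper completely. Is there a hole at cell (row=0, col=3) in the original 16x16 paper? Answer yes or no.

Answer: yes

Derivation:
Op 1 fold_left: fold axis v@8; visible region now rows[0,16) x cols[0,8) = 16x8
Op 2 fold_up: fold axis h@8; visible region now rows[0,8) x cols[0,8) = 8x8
Op 3 fold_up: fold axis h@4; visible region now rows[0,4) x cols[0,8) = 4x8
Op 4 cut(2, 1): punch at orig (2,1); cuts so far [(2, 1)]; region rows[0,4) x cols[0,8) = 4x8
Op 5 cut(0, 3): punch at orig (0,3); cuts so far [(0, 3), (2, 1)]; region rows[0,4) x cols[0,8) = 4x8
Unfold 1 (reflect across h@4): 4 holes -> [(0, 3), (2, 1), (5, 1), (7, 3)]
Unfold 2 (reflect across h@8): 8 holes -> [(0, 3), (2, 1), (5, 1), (7, 3), (8, 3), (10, 1), (13, 1), (15, 3)]
Unfold 3 (reflect across v@8): 16 holes -> [(0, 3), (0, 12), (2, 1), (2, 14), (5, 1), (5, 14), (7, 3), (7, 12), (8, 3), (8, 12), (10, 1), (10, 14), (13, 1), (13, 14), (15, 3), (15, 12)]
Holes: [(0, 3), (0, 12), (2, 1), (2, 14), (5, 1), (5, 14), (7, 3), (7, 12), (8, 3), (8, 12), (10, 1), (10, 14), (13, 1), (13, 14), (15, 3), (15, 12)]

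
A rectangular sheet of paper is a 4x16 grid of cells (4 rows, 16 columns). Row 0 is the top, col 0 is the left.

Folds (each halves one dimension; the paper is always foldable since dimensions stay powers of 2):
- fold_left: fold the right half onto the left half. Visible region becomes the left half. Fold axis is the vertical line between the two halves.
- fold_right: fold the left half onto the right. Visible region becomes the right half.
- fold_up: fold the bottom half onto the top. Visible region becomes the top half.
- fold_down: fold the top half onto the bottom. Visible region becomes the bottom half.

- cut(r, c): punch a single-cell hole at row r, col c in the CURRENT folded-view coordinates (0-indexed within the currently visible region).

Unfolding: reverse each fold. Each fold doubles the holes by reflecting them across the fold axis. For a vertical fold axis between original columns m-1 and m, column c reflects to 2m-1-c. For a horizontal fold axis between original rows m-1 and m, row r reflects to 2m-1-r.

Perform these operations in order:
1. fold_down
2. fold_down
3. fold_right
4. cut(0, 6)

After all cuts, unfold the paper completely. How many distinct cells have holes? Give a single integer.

Answer: 8

Derivation:
Op 1 fold_down: fold axis h@2; visible region now rows[2,4) x cols[0,16) = 2x16
Op 2 fold_down: fold axis h@3; visible region now rows[3,4) x cols[0,16) = 1x16
Op 3 fold_right: fold axis v@8; visible region now rows[3,4) x cols[8,16) = 1x8
Op 4 cut(0, 6): punch at orig (3,14); cuts so far [(3, 14)]; region rows[3,4) x cols[8,16) = 1x8
Unfold 1 (reflect across v@8): 2 holes -> [(3, 1), (3, 14)]
Unfold 2 (reflect across h@3): 4 holes -> [(2, 1), (2, 14), (3, 1), (3, 14)]
Unfold 3 (reflect across h@2): 8 holes -> [(0, 1), (0, 14), (1, 1), (1, 14), (2, 1), (2, 14), (3, 1), (3, 14)]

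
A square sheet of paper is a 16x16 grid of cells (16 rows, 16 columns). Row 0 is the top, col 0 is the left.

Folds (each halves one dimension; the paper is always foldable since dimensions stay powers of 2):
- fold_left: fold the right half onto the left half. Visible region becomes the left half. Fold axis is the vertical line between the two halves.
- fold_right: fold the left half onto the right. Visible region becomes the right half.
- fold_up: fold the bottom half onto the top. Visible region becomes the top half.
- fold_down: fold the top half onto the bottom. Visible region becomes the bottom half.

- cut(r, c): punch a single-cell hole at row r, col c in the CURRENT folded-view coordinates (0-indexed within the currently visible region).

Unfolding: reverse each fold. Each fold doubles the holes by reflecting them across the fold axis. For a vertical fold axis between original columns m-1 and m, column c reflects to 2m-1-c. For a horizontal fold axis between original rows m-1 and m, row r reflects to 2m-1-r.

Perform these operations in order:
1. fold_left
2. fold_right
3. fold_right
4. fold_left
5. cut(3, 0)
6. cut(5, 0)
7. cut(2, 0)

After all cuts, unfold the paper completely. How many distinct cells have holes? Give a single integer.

Op 1 fold_left: fold axis v@8; visible region now rows[0,16) x cols[0,8) = 16x8
Op 2 fold_right: fold axis v@4; visible region now rows[0,16) x cols[4,8) = 16x4
Op 3 fold_right: fold axis v@6; visible region now rows[0,16) x cols[6,8) = 16x2
Op 4 fold_left: fold axis v@7; visible region now rows[0,16) x cols[6,7) = 16x1
Op 5 cut(3, 0): punch at orig (3,6); cuts so far [(3, 6)]; region rows[0,16) x cols[6,7) = 16x1
Op 6 cut(5, 0): punch at orig (5,6); cuts so far [(3, 6), (5, 6)]; region rows[0,16) x cols[6,7) = 16x1
Op 7 cut(2, 0): punch at orig (2,6); cuts so far [(2, 6), (3, 6), (5, 6)]; region rows[0,16) x cols[6,7) = 16x1
Unfold 1 (reflect across v@7): 6 holes -> [(2, 6), (2, 7), (3, 6), (3, 7), (5, 6), (5, 7)]
Unfold 2 (reflect across v@6): 12 holes -> [(2, 4), (2, 5), (2, 6), (2, 7), (3, 4), (3, 5), (3, 6), (3, 7), (5, 4), (5, 5), (5, 6), (5, 7)]
Unfold 3 (reflect across v@4): 24 holes -> [(2, 0), (2, 1), (2, 2), (2, 3), (2, 4), (2, 5), (2, 6), (2, 7), (3, 0), (3, 1), (3, 2), (3, 3), (3, 4), (3, 5), (3, 6), (3, 7), (5, 0), (5, 1), (5, 2), (5, 3), (5, 4), (5, 5), (5, 6), (5, 7)]
Unfold 4 (reflect across v@8): 48 holes -> [(2, 0), (2, 1), (2, 2), (2, 3), (2, 4), (2, 5), (2, 6), (2, 7), (2, 8), (2, 9), (2, 10), (2, 11), (2, 12), (2, 13), (2, 14), (2, 15), (3, 0), (3, 1), (3, 2), (3, 3), (3, 4), (3, 5), (3, 6), (3, 7), (3, 8), (3, 9), (3, 10), (3, 11), (3, 12), (3, 13), (3, 14), (3, 15), (5, 0), (5, 1), (5, 2), (5, 3), (5, 4), (5, 5), (5, 6), (5, 7), (5, 8), (5, 9), (5, 10), (5, 11), (5, 12), (5, 13), (5, 14), (5, 15)]

Answer: 48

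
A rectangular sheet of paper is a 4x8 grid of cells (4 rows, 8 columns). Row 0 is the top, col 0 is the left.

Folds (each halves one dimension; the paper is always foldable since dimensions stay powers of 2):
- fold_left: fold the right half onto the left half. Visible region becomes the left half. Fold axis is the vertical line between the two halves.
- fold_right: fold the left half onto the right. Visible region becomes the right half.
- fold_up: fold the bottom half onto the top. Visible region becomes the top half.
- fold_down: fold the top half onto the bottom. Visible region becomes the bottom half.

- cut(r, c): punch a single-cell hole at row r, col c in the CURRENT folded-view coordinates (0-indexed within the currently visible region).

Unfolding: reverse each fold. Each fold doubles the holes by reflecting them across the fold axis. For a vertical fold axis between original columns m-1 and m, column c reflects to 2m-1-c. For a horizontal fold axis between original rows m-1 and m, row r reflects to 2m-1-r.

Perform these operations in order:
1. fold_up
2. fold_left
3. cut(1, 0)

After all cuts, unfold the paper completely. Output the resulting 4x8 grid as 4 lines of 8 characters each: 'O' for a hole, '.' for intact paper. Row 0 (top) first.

Answer: ........
O......O
O......O
........

Derivation:
Op 1 fold_up: fold axis h@2; visible region now rows[0,2) x cols[0,8) = 2x8
Op 2 fold_left: fold axis v@4; visible region now rows[0,2) x cols[0,4) = 2x4
Op 3 cut(1, 0): punch at orig (1,0); cuts so far [(1, 0)]; region rows[0,2) x cols[0,4) = 2x4
Unfold 1 (reflect across v@4): 2 holes -> [(1, 0), (1, 7)]
Unfold 2 (reflect across h@2): 4 holes -> [(1, 0), (1, 7), (2, 0), (2, 7)]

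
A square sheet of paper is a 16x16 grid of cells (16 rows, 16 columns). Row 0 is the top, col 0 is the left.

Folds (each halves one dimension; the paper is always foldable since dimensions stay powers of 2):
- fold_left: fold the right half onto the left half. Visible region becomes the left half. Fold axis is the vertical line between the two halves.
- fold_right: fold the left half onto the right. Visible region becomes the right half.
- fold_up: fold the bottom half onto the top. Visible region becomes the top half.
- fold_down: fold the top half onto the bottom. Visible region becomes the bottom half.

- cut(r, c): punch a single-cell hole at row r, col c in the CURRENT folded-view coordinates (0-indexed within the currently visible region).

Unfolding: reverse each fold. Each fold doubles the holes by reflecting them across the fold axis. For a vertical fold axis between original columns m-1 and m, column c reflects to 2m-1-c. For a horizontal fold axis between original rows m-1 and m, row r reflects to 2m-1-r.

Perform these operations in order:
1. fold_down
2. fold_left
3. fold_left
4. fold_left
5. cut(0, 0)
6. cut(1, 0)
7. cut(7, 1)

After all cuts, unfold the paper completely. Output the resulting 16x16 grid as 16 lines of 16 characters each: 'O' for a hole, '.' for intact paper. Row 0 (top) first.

Op 1 fold_down: fold axis h@8; visible region now rows[8,16) x cols[0,16) = 8x16
Op 2 fold_left: fold axis v@8; visible region now rows[8,16) x cols[0,8) = 8x8
Op 3 fold_left: fold axis v@4; visible region now rows[8,16) x cols[0,4) = 8x4
Op 4 fold_left: fold axis v@2; visible region now rows[8,16) x cols[0,2) = 8x2
Op 5 cut(0, 0): punch at orig (8,0); cuts so far [(8, 0)]; region rows[8,16) x cols[0,2) = 8x2
Op 6 cut(1, 0): punch at orig (9,0); cuts so far [(8, 0), (9, 0)]; region rows[8,16) x cols[0,2) = 8x2
Op 7 cut(7, 1): punch at orig (15,1); cuts so far [(8, 0), (9, 0), (15, 1)]; region rows[8,16) x cols[0,2) = 8x2
Unfold 1 (reflect across v@2): 6 holes -> [(8, 0), (8, 3), (9, 0), (9, 3), (15, 1), (15, 2)]
Unfold 2 (reflect across v@4): 12 holes -> [(8, 0), (8, 3), (8, 4), (8, 7), (9, 0), (9, 3), (9, 4), (9, 7), (15, 1), (15, 2), (15, 5), (15, 6)]
Unfold 3 (reflect across v@8): 24 holes -> [(8, 0), (8, 3), (8, 4), (8, 7), (8, 8), (8, 11), (8, 12), (8, 15), (9, 0), (9, 3), (9, 4), (9, 7), (9, 8), (9, 11), (9, 12), (9, 15), (15, 1), (15, 2), (15, 5), (15, 6), (15, 9), (15, 10), (15, 13), (15, 14)]
Unfold 4 (reflect across h@8): 48 holes -> [(0, 1), (0, 2), (0, 5), (0, 6), (0, 9), (0, 10), (0, 13), (0, 14), (6, 0), (6, 3), (6, 4), (6, 7), (6, 8), (6, 11), (6, 12), (6, 15), (7, 0), (7, 3), (7, 4), (7, 7), (7, 8), (7, 11), (7, 12), (7, 15), (8, 0), (8, 3), (8, 4), (8, 7), (8, 8), (8, 11), (8, 12), (8, 15), (9, 0), (9, 3), (9, 4), (9, 7), (9, 8), (9, 11), (9, 12), (9, 15), (15, 1), (15, 2), (15, 5), (15, 6), (15, 9), (15, 10), (15, 13), (15, 14)]

Answer: .OO..OO..OO..OO.
................
................
................
................
................
O..OO..OO..OO..O
O..OO..OO..OO..O
O..OO..OO..OO..O
O..OO..OO..OO..O
................
................
................
................
................
.OO..OO..OO..OO.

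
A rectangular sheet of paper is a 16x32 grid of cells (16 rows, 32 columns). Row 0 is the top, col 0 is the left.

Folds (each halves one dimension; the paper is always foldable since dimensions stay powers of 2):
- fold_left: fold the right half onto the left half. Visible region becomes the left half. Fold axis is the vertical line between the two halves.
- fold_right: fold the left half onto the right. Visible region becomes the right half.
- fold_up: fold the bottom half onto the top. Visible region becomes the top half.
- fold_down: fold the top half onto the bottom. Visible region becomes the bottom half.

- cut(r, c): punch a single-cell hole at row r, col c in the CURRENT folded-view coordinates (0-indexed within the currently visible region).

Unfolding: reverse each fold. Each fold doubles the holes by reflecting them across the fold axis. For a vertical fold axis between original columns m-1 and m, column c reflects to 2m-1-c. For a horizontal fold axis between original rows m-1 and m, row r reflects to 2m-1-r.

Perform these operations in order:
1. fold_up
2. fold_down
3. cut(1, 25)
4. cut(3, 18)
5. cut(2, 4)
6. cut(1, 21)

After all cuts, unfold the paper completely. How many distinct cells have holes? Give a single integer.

Op 1 fold_up: fold axis h@8; visible region now rows[0,8) x cols[0,32) = 8x32
Op 2 fold_down: fold axis h@4; visible region now rows[4,8) x cols[0,32) = 4x32
Op 3 cut(1, 25): punch at orig (5,25); cuts so far [(5, 25)]; region rows[4,8) x cols[0,32) = 4x32
Op 4 cut(3, 18): punch at orig (7,18); cuts so far [(5, 25), (7, 18)]; region rows[4,8) x cols[0,32) = 4x32
Op 5 cut(2, 4): punch at orig (6,4); cuts so far [(5, 25), (6, 4), (7, 18)]; region rows[4,8) x cols[0,32) = 4x32
Op 6 cut(1, 21): punch at orig (5,21); cuts so far [(5, 21), (5, 25), (6, 4), (7, 18)]; region rows[4,8) x cols[0,32) = 4x32
Unfold 1 (reflect across h@4): 8 holes -> [(0, 18), (1, 4), (2, 21), (2, 25), (5, 21), (5, 25), (6, 4), (7, 18)]
Unfold 2 (reflect across h@8): 16 holes -> [(0, 18), (1, 4), (2, 21), (2, 25), (5, 21), (5, 25), (6, 4), (7, 18), (8, 18), (9, 4), (10, 21), (10, 25), (13, 21), (13, 25), (14, 4), (15, 18)]

Answer: 16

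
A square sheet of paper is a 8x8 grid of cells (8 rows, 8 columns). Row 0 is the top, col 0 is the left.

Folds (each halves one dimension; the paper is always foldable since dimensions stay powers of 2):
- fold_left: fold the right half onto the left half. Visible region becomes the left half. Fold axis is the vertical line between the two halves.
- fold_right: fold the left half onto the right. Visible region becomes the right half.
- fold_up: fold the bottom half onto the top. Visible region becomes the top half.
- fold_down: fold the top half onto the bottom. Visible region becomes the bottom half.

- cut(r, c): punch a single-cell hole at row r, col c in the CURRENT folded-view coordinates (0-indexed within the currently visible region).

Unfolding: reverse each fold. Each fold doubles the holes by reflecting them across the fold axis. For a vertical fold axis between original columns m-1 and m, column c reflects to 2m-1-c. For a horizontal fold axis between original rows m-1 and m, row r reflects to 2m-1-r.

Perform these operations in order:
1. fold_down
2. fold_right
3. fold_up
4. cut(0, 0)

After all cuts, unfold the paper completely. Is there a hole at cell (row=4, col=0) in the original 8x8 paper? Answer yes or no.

Op 1 fold_down: fold axis h@4; visible region now rows[4,8) x cols[0,8) = 4x8
Op 2 fold_right: fold axis v@4; visible region now rows[4,8) x cols[4,8) = 4x4
Op 3 fold_up: fold axis h@6; visible region now rows[4,6) x cols[4,8) = 2x4
Op 4 cut(0, 0): punch at orig (4,4); cuts so far [(4, 4)]; region rows[4,6) x cols[4,8) = 2x4
Unfold 1 (reflect across h@6): 2 holes -> [(4, 4), (7, 4)]
Unfold 2 (reflect across v@4): 4 holes -> [(4, 3), (4, 4), (7, 3), (7, 4)]
Unfold 3 (reflect across h@4): 8 holes -> [(0, 3), (0, 4), (3, 3), (3, 4), (4, 3), (4, 4), (7, 3), (7, 4)]
Holes: [(0, 3), (0, 4), (3, 3), (3, 4), (4, 3), (4, 4), (7, 3), (7, 4)]

Answer: no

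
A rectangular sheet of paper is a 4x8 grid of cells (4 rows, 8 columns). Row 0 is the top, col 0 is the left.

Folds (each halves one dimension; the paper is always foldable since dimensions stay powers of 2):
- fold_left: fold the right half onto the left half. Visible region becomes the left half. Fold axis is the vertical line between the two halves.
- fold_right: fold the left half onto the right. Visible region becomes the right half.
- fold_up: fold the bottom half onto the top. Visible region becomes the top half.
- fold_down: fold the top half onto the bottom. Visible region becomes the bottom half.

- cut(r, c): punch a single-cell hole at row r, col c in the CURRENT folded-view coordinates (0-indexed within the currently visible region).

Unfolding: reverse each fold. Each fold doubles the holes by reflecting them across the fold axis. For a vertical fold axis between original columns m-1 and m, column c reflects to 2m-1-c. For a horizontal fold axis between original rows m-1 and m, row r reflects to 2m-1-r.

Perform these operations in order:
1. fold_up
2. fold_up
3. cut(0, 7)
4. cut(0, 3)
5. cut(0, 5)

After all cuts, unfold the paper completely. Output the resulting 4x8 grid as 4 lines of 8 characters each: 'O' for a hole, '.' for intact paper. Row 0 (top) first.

Op 1 fold_up: fold axis h@2; visible region now rows[0,2) x cols[0,8) = 2x8
Op 2 fold_up: fold axis h@1; visible region now rows[0,1) x cols[0,8) = 1x8
Op 3 cut(0, 7): punch at orig (0,7); cuts so far [(0, 7)]; region rows[0,1) x cols[0,8) = 1x8
Op 4 cut(0, 3): punch at orig (0,3); cuts so far [(0, 3), (0, 7)]; region rows[0,1) x cols[0,8) = 1x8
Op 5 cut(0, 5): punch at orig (0,5); cuts so far [(0, 3), (0, 5), (0, 7)]; region rows[0,1) x cols[0,8) = 1x8
Unfold 1 (reflect across h@1): 6 holes -> [(0, 3), (0, 5), (0, 7), (1, 3), (1, 5), (1, 7)]
Unfold 2 (reflect across h@2): 12 holes -> [(0, 3), (0, 5), (0, 7), (1, 3), (1, 5), (1, 7), (2, 3), (2, 5), (2, 7), (3, 3), (3, 5), (3, 7)]

Answer: ...O.O.O
...O.O.O
...O.O.O
...O.O.O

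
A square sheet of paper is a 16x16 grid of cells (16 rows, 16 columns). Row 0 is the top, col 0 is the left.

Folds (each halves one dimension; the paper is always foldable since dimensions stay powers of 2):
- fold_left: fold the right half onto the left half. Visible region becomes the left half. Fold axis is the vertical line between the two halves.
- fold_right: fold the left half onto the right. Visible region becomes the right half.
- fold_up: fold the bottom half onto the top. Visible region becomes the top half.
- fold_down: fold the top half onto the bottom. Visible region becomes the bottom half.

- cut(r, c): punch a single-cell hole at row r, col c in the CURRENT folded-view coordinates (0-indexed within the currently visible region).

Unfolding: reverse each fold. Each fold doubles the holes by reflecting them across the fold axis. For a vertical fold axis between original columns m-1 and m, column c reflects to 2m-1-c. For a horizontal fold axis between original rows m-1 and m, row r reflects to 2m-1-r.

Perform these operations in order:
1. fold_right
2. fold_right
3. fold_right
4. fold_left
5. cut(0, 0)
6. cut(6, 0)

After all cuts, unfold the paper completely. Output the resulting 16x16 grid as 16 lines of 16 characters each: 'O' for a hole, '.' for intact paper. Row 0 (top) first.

Answer: OOOOOOOOOOOOOOOO
................
................
................
................
................
OOOOOOOOOOOOOOOO
................
................
................
................
................
................
................
................
................

Derivation:
Op 1 fold_right: fold axis v@8; visible region now rows[0,16) x cols[8,16) = 16x8
Op 2 fold_right: fold axis v@12; visible region now rows[0,16) x cols[12,16) = 16x4
Op 3 fold_right: fold axis v@14; visible region now rows[0,16) x cols[14,16) = 16x2
Op 4 fold_left: fold axis v@15; visible region now rows[0,16) x cols[14,15) = 16x1
Op 5 cut(0, 0): punch at orig (0,14); cuts so far [(0, 14)]; region rows[0,16) x cols[14,15) = 16x1
Op 6 cut(6, 0): punch at orig (6,14); cuts so far [(0, 14), (6, 14)]; region rows[0,16) x cols[14,15) = 16x1
Unfold 1 (reflect across v@15): 4 holes -> [(0, 14), (0, 15), (6, 14), (6, 15)]
Unfold 2 (reflect across v@14): 8 holes -> [(0, 12), (0, 13), (0, 14), (0, 15), (6, 12), (6, 13), (6, 14), (6, 15)]
Unfold 3 (reflect across v@12): 16 holes -> [(0, 8), (0, 9), (0, 10), (0, 11), (0, 12), (0, 13), (0, 14), (0, 15), (6, 8), (6, 9), (6, 10), (6, 11), (6, 12), (6, 13), (6, 14), (6, 15)]
Unfold 4 (reflect across v@8): 32 holes -> [(0, 0), (0, 1), (0, 2), (0, 3), (0, 4), (0, 5), (0, 6), (0, 7), (0, 8), (0, 9), (0, 10), (0, 11), (0, 12), (0, 13), (0, 14), (0, 15), (6, 0), (6, 1), (6, 2), (6, 3), (6, 4), (6, 5), (6, 6), (6, 7), (6, 8), (6, 9), (6, 10), (6, 11), (6, 12), (6, 13), (6, 14), (6, 15)]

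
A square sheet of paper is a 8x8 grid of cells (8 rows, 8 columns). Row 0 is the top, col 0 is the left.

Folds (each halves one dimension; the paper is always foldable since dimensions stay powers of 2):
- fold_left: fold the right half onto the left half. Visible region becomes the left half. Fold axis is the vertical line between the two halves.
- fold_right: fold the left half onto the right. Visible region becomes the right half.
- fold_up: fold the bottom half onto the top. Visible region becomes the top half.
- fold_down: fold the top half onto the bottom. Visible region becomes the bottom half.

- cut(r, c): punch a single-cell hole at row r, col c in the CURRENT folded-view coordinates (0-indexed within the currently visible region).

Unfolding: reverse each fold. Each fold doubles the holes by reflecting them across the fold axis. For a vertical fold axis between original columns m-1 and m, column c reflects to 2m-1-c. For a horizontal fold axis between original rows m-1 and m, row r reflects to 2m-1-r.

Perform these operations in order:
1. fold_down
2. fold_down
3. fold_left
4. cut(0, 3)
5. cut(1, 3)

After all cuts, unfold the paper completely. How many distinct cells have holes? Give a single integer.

Answer: 16

Derivation:
Op 1 fold_down: fold axis h@4; visible region now rows[4,8) x cols[0,8) = 4x8
Op 2 fold_down: fold axis h@6; visible region now rows[6,8) x cols[0,8) = 2x8
Op 3 fold_left: fold axis v@4; visible region now rows[6,8) x cols[0,4) = 2x4
Op 4 cut(0, 3): punch at orig (6,3); cuts so far [(6, 3)]; region rows[6,8) x cols[0,4) = 2x4
Op 5 cut(1, 3): punch at orig (7,3); cuts so far [(6, 3), (7, 3)]; region rows[6,8) x cols[0,4) = 2x4
Unfold 1 (reflect across v@4): 4 holes -> [(6, 3), (6, 4), (7, 3), (7, 4)]
Unfold 2 (reflect across h@6): 8 holes -> [(4, 3), (4, 4), (5, 3), (5, 4), (6, 3), (6, 4), (7, 3), (7, 4)]
Unfold 3 (reflect across h@4): 16 holes -> [(0, 3), (0, 4), (1, 3), (1, 4), (2, 3), (2, 4), (3, 3), (3, 4), (4, 3), (4, 4), (5, 3), (5, 4), (6, 3), (6, 4), (7, 3), (7, 4)]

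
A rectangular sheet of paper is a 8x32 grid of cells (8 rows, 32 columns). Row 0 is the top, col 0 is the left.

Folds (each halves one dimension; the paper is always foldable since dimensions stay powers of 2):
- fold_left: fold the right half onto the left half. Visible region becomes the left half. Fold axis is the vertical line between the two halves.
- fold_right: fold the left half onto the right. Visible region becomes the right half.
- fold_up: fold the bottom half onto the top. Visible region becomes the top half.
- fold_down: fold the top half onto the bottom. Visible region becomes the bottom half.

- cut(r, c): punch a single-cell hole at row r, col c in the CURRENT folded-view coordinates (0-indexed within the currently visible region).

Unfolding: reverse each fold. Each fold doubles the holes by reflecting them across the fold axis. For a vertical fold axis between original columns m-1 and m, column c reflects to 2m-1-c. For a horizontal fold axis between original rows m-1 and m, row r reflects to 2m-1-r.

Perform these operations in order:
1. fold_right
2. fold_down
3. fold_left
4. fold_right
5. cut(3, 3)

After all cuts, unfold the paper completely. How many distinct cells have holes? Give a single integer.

Op 1 fold_right: fold axis v@16; visible region now rows[0,8) x cols[16,32) = 8x16
Op 2 fold_down: fold axis h@4; visible region now rows[4,8) x cols[16,32) = 4x16
Op 3 fold_left: fold axis v@24; visible region now rows[4,8) x cols[16,24) = 4x8
Op 4 fold_right: fold axis v@20; visible region now rows[4,8) x cols[20,24) = 4x4
Op 5 cut(3, 3): punch at orig (7,23); cuts so far [(7, 23)]; region rows[4,8) x cols[20,24) = 4x4
Unfold 1 (reflect across v@20): 2 holes -> [(7, 16), (7, 23)]
Unfold 2 (reflect across v@24): 4 holes -> [(7, 16), (7, 23), (7, 24), (7, 31)]
Unfold 3 (reflect across h@4): 8 holes -> [(0, 16), (0, 23), (0, 24), (0, 31), (7, 16), (7, 23), (7, 24), (7, 31)]
Unfold 4 (reflect across v@16): 16 holes -> [(0, 0), (0, 7), (0, 8), (0, 15), (0, 16), (0, 23), (0, 24), (0, 31), (7, 0), (7, 7), (7, 8), (7, 15), (7, 16), (7, 23), (7, 24), (7, 31)]

Answer: 16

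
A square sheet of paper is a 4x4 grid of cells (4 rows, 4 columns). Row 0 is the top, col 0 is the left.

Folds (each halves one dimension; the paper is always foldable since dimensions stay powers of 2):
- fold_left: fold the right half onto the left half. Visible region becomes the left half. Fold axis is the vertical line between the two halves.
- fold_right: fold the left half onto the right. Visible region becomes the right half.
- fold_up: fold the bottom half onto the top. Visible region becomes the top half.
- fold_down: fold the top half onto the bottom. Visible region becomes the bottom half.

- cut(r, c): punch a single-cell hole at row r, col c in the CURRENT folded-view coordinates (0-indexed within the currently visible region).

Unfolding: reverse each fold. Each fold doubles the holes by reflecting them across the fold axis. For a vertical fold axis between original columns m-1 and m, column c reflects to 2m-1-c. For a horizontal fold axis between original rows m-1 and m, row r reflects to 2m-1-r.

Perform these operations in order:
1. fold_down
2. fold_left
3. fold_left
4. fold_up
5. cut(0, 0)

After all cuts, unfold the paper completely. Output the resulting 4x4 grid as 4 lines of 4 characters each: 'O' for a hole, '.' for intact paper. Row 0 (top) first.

Answer: OOOO
OOOO
OOOO
OOOO

Derivation:
Op 1 fold_down: fold axis h@2; visible region now rows[2,4) x cols[0,4) = 2x4
Op 2 fold_left: fold axis v@2; visible region now rows[2,4) x cols[0,2) = 2x2
Op 3 fold_left: fold axis v@1; visible region now rows[2,4) x cols[0,1) = 2x1
Op 4 fold_up: fold axis h@3; visible region now rows[2,3) x cols[0,1) = 1x1
Op 5 cut(0, 0): punch at orig (2,0); cuts so far [(2, 0)]; region rows[2,3) x cols[0,1) = 1x1
Unfold 1 (reflect across h@3): 2 holes -> [(2, 0), (3, 0)]
Unfold 2 (reflect across v@1): 4 holes -> [(2, 0), (2, 1), (3, 0), (3, 1)]
Unfold 3 (reflect across v@2): 8 holes -> [(2, 0), (2, 1), (2, 2), (2, 3), (3, 0), (3, 1), (3, 2), (3, 3)]
Unfold 4 (reflect across h@2): 16 holes -> [(0, 0), (0, 1), (0, 2), (0, 3), (1, 0), (1, 1), (1, 2), (1, 3), (2, 0), (2, 1), (2, 2), (2, 3), (3, 0), (3, 1), (3, 2), (3, 3)]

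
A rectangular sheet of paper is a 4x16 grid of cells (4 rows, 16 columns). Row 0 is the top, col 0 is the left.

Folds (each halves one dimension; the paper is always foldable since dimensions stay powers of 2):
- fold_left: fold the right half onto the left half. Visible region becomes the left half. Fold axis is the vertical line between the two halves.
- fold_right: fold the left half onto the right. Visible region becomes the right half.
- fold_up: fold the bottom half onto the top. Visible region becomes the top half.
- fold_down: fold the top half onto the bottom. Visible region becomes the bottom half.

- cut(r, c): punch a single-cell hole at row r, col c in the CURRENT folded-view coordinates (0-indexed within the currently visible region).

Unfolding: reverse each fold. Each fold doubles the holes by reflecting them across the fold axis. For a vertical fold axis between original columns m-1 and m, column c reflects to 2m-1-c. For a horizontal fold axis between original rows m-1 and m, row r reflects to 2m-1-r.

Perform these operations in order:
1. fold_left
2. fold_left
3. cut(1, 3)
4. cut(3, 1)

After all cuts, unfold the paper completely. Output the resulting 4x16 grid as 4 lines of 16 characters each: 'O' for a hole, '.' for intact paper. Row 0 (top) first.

Op 1 fold_left: fold axis v@8; visible region now rows[0,4) x cols[0,8) = 4x8
Op 2 fold_left: fold axis v@4; visible region now rows[0,4) x cols[0,4) = 4x4
Op 3 cut(1, 3): punch at orig (1,3); cuts so far [(1, 3)]; region rows[0,4) x cols[0,4) = 4x4
Op 4 cut(3, 1): punch at orig (3,1); cuts so far [(1, 3), (3, 1)]; region rows[0,4) x cols[0,4) = 4x4
Unfold 1 (reflect across v@4): 4 holes -> [(1, 3), (1, 4), (3, 1), (3, 6)]
Unfold 2 (reflect across v@8): 8 holes -> [(1, 3), (1, 4), (1, 11), (1, 12), (3, 1), (3, 6), (3, 9), (3, 14)]

Answer: ................
...OO......OO...
................
.O....O..O....O.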